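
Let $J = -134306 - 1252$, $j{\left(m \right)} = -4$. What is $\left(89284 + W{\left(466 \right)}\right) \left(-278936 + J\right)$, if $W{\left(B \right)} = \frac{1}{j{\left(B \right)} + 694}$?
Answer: $- \frac{12767650599367}{345} \approx -3.7008 \cdot 10^{10}$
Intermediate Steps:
$J = -135558$ ($J = -134306 - 1252 = -135558$)
$W{\left(B \right)} = \frac{1}{690}$ ($W{\left(B \right)} = \frac{1}{-4 + 694} = \frac{1}{690}$)
$\left(89284 + W{\left(466 \right)}\right) \left(-278936 + J\right) = \left(89284 + \frac{1}{690}\right) \left(-278936 - 135558\right) = \frac{61605961}{690} \left(-414494\right) = - \frac{12767650599367}{345}$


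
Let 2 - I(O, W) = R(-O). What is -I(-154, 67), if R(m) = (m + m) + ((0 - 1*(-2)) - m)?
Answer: 154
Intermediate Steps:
R(m) = 2 + m (R(m) = 2*m + ((0 + 2) - m) = 2*m + (2 - m) = 2 + m)
I(O, W) = O (I(O, W) = 2 - (2 - O) = 2 + (-2 + O) = O)
-I(-154, 67) = -1*(-154) = 154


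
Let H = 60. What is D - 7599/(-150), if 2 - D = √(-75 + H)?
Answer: 2633/50 - I*√15 ≈ 52.66 - 3.873*I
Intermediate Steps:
D = 2 - I*√15 (D = 2 - √(-75 + 60) = 2 - √(-15) = 2 - I*√15 ≈ 2.0 - 3.873*I)
D - 7599/(-150) = (2 - I*√15) - 7599/(-150) = (2 - I*√15) - 7599*(-1)/150 = (2 - I*√15) - 149*(-17/50) = (2 - I*√15) + 2533/50 = 2633/50 - I*√15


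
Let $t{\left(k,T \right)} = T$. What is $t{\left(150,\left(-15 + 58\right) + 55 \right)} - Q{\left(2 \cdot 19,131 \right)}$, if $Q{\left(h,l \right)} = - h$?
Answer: $136$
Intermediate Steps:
$t{\left(150,\left(-15 + 58\right) + 55 \right)} - Q{\left(2 \cdot 19,131 \right)} = \left(\left(-15 + 58\right) + 55\right) - - 2 \cdot 19 = \left(43 + 55\right) - \left(-1\right) 38 = 98 - -38 = 98 + 38 = 136$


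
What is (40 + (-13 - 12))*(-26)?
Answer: -390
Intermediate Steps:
(40 + (-13 - 12))*(-26) = (40 - 25)*(-26) = 15*(-26) = -390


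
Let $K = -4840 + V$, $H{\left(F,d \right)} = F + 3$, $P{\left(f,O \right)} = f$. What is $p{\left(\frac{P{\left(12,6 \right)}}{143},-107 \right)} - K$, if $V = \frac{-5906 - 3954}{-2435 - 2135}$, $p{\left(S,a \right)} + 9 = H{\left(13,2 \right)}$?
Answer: $\frac{2214093}{457} \approx 4844.8$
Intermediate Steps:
$H{\left(F,d \right)} = 3 + F$
$p{\left(S,a \right)} = 7$ ($p{\left(S,a \right)} = -9 + \left(3 + 13\right) = -9 + 16 = 7$)
$V = \frac{986}{457}$ ($V = - \frac{9860}{-4570} = \left(-9860\right) \left(- \frac{1}{4570}\right) = \frac{986}{457} \approx 2.1576$)
$K = - \frac{2210894}{457}$ ($K = -4840 + \frac{986}{457} = - \frac{2210894}{457} \approx -4837.8$)
$p{\left(\frac{P{\left(12,6 \right)}}{143},-107 \right)} - K = 7 - - \frac{2210894}{457} = 7 + \frac{2210894}{457} = \frac{2214093}{457}$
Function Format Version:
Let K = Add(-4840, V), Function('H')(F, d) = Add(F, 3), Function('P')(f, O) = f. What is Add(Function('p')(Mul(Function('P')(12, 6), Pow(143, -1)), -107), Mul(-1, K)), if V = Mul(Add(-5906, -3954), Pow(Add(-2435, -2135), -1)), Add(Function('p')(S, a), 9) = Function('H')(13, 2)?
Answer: Rational(2214093, 457) ≈ 4844.8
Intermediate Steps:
Function('H')(F, d) = Add(3, F)
Function('p')(S, a) = 7 (Function('p')(S, a) = Add(-9, Add(3, 13)) = Add(-9, 16) = 7)
V = Rational(986, 457) (V = Mul(-9860, Pow(-4570, -1)) = Mul(-9860, Rational(-1, 4570)) = Rational(986, 457) ≈ 2.1576)
K = Rational(-2210894, 457) (K = Add(-4840, Rational(986, 457)) = Rational(-2210894, 457) ≈ -4837.8)
Add(Function('p')(Mul(Function('P')(12, 6), Pow(143, -1)), -107), Mul(-1, K)) = Add(7, Mul(-1, Rational(-2210894, 457))) = Add(7, Rational(2210894, 457)) = Rational(2214093, 457)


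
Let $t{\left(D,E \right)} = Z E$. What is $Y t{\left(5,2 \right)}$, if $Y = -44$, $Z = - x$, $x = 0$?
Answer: $0$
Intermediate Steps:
$Z = 0$ ($Z = \left(-1\right) 0 = 0$)
$t{\left(D,E \right)} = 0$ ($t{\left(D,E \right)} = 0 E = 0$)
$Y t{\left(5,2 \right)} = \left(-44\right) 0 = 0$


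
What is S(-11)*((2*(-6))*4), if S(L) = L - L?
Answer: 0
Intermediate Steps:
S(L) = 0
S(-11)*((2*(-6))*4) = 0*((2*(-6))*4) = 0*(-12*4) = 0*(-48) = 0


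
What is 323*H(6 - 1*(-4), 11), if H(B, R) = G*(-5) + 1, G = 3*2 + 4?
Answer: -15827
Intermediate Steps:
G = 10 (G = 6 + 4 = 10)
H(B, R) = -49 (H(B, R) = 10*(-5) + 1 = -50 + 1 = -49)
323*H(6 - 1*(-4), 11) = 323*(-49) = -15827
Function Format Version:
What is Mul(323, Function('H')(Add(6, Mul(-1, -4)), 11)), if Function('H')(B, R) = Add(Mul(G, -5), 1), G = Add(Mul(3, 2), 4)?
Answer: -15827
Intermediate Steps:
G = 10 (G = Add(6, 4) = 10)
Function('H')(B, R) = -49 (Function('H')(B, R) = Add(Mul(10, -5), 1) = Add(-50, 1) = -49)
Mul(323, Function('H')(Add(6, Mul(-1, -4)), 11)) = Mul(323, -49) = -15827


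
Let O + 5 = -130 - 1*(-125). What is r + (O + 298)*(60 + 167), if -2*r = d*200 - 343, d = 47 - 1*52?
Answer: 132095/2 ≈ 66048.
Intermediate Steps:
d = -5 (d = 47 - 52 = -5)
r = 1343/2 (r = -(-5*200 - 343)/2 = -(-1000 - 343)/2 = -½*(-1343) = 1343/2 ≈ 671.50)
O = -10 (O = -5 + (-130 - 1*(-125)) = -5 + (-130 + 125) = -5 - 5 = -10)
r + (O + 298)*(60 + 167) = 1343/2 + (-10 + 298)*(60 + 167) = 1343/2 + 288*227 = 1343/2 + 65376 = 132095/2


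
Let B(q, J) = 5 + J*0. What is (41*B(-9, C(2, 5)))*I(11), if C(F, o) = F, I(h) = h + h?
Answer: 4510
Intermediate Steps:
I(h) = 2*h
B(q, J) = 5 (B(q, J) = 5 + 0 = 5)
(41*B(-9, C(2, 5)))*I(11) = (41*5)*(2*11) = 205*22 = 4510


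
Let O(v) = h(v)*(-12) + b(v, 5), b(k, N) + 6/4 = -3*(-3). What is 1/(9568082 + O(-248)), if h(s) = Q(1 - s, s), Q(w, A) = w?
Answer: 2/19130203 ≈ 1.0455e-7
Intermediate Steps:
h(s) = 1 - s
b(k, N) = 15/2 (b(k, N) = -3/2 - 3*(-3) = -3/2 + 9 = 15/2)
O(v) = -9/2 + 12*v (O(v) = (1 - v)*(-12) + 15/2 = (-12 + 12*v) + 15/2 = -9/2 + 12*v)
1/(9568082 + O(-248)) = 1/(9568082 + (-9/2 + 12*(-248))) = 1/(9568082 + (-9/2 - 2976)) = 1/(9568082 - 5961/2) = 1/(19130203/2) = 2/19130203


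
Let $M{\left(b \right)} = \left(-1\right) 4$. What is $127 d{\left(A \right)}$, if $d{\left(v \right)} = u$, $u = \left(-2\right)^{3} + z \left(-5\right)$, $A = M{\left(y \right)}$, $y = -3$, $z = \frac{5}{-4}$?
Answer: $- \frac{889}{4} \approx -222.25$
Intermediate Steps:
$z = - \frac{5}{4}$ ($z = 5 \left(- \frac{1}{4}\right) = - \frac{5}{4} \approx -1.25$)
$M{\left(b \right)} = -4$
$A = -4$
$u = - \frac{7}{4}$ ($u = \left(-2\right)^{3} - - \frac{25}{4} = -8 + \frac{25}{4} = - \frac{7}{4} \approx -1.75$)
$d{\left(v \right)} = - \frac{7}{4}$
$127 d{\left(A \right)} = 127 \left(- \frac{7}{4}\right) = - \frac{889}{4}$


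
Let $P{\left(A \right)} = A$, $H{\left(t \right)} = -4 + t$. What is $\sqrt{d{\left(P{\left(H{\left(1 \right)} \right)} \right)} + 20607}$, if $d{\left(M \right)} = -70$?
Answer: $\sqrt{20537} \approx 143.31$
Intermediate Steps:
$\sqrt{d{\left(P{\left(H{\left(1 \right)} \right)} \right)} + 20607} = \sqrt{-70 + 20607} = \sqrt{20537}$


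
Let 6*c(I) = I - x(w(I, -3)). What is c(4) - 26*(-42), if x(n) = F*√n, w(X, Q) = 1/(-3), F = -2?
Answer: 3278/3 + I*√3/9 ≈ 1092.7 + 0.19245*I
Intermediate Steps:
w(X, Q) = -⅓ (w(X, Q) = 1*(-⅓) = -⅓)
x(n) = -2*√n
c(I) = I/6 + I*√3/9 (c(I) = (I - (-2)*√(-⅓))/6 = (I - (-2)*I*√3/3)/6 = (I + 2*I*√3/3)/6 = I/6 + I*√3/9)
c(4) - 26*(-42) = ((⅙)*4 + I*√3/9) - 26*(-42) = (⅔ + I*√3/9) - 1*(-1092) = (⅔ + I*√3/9) + 1092 = 3278/3 + I*√3/9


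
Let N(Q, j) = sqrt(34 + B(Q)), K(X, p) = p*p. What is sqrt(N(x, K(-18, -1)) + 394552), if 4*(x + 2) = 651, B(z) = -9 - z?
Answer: sqrt(1578208 + 2*I*sqrt(543))/2 ≈ 628.13 + 0.0092744*I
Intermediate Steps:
K(X, p) = p**2
x = 643/4 (x = -2 + (1/4)*651 = -2 + 651/4 = 643/4 ≈ 160.75)
N(Q, j) = sqrt(25 - Q) (N(Q, j) = sqrt(34 + (-9 - Q)) = sqrt(25 - Q))
sqrt(N(x, K(-18, -1)) + 394552) = sqrt(sqrt(25 - 1*643/4) + 394552) = sqrt(sqrt(25 - 643/4) + 394552) = sqrt(sqrt(-543/4) + 394552) = sqrt(I*sqrt(543)/2 + 394552) = sqrt(394552 + I*sqrt(543)/2)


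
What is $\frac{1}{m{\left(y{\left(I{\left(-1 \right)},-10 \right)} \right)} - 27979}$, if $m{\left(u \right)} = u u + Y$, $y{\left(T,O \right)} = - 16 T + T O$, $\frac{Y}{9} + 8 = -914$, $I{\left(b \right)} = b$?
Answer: $- \frac{1}{35601} \approx -2.8089 \cdot 10^{-5}$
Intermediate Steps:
$Y = -8298$ ($Y = -72 + 9 \left(-914\right) = -72 - 8226 = -8298$)
$y{\left(T,O \right)} = - 16 T + O T$
$m{\left(u \right)} = -8298 + u^{2}$ ($m{\left(u \right)} = u u - 8298 = u^{2} - 8298 = -8298 + u^{2}$)
$\frac{1}{m{\left(y{\left(I{\left(-1 \right)},-10 \right)} \right)} - 27979} = \frac{1}{\left(-8298 + \left(- (-16 - 10)\right)^{2}\right) - 27979} = \frac{1}{\left(-8298 + \left(\left(-1\right) \left(-26\right)\right)^{2}\right) - 27979} = \frac{1}{\left(-8298 + 26^{2}\right) - 27979} = \frac{1}{\left(-8298 + 676\right) - 27979} = \frac{1}{-7622 - 27979} = \frac{1}{-35601} = - \frac{1}{35601}$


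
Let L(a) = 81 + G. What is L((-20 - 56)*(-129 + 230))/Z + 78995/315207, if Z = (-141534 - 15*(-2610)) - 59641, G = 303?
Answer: 12678125387/51071414175 ≈ 0.24824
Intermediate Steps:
Z = -162025 (Z = (-141534 + 39150) - 59641 = -102384 - 59641 = -162025)
L(a) = 384 (L(a) = 81 + 303 = 384)
L((-20 - 56)*(-129 + 230))/Z + 78995/315207 = 384/(-162025) + 78995/315207 = 384*(-1/162025) + 78995*(1/315207) = -384/162025 + 78995/315207 = 12678125387/51071414175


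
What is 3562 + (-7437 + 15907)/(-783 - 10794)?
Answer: 41228804/11577 ≈ 3561.3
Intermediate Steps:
3562 + (-7437 + 15907)/(-783 - 10794) = 3562 + 8470/(-11577) = 3562 + 8470*(-1/11577) = 3562 - 8470/11577 = 41228804/11577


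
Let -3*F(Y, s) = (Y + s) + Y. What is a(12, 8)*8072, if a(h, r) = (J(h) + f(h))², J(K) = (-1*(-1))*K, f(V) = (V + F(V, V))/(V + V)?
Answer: 1162368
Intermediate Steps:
F(Y, s) = -2*Y/3 - s/3 (F(Y, s) = -((Y + s) + Y)/3 = -(s + 2*Y)/3 = -2*Y/3 - s/3)
f(V) = 0 (f(V) = (V + (-2*V/3 - V/3))/(V + V) = (V - V)/((2*V)) = 0*(1/(2*V)) = 0)
J(K) = K (J(K) = 1*K = K)
a(h, r) = h² (a(h, r) = (h + 0)² = h²)
a(12, 8)*8072 = 12²*8072 = 144*8072 = 1162368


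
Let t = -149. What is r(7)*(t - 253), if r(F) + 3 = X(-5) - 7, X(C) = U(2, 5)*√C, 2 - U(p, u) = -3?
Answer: 4020 - 2010*I*√5 ≈ 4020.0 - 4494.5*I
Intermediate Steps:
U(p, u) = 5 (U(p, u) = 2 - 1*(-3) = 2 + 3 = 5)
X(C) = 5*√C
r(F) = -10 + 5*I*√5 (r(F) = -3 + (5*√(-5) - 7) = -3 + (5*(I*√5) - 7) = -3 + (5*I*√5 - 7) = -3 + (-7 + 5*I*√5) = -10 + 5*I*√5)
r(7)*(t - 253) = (-10 + 5*I*√5)*(-149 - 253) = (-10 + 5*I*√5)*(-402) = 4020 - 2010*I*√5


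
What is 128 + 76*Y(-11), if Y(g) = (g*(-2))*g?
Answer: -18264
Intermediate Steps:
Y(g) = -2*g² (Y(g) = (-2*g)*g = -2*g²)
128 + 76*Y(-11) = 128 + 76*(-2*(-11)²) = 128 + 76*(-2*121) = 128 + 76*(-242) = 128 - 18392 = -18264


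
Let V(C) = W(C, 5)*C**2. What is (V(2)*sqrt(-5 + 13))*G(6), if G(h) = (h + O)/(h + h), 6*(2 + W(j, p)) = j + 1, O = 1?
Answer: -7*sqrt(2) ≈ -9.8995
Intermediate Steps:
W(j, p) = -11/6 + j/6 (W(j, p) = -2 + (j + 1)/6 = -2 + (1 + j)/6 = -2 + (1/6 + j/6) = -11/6 + j/6)
G(h) = (1 + h)/(2*h) (G(h) = (h + 1)/(h + h) = (1 + h)/((2*h)) = (1 + h)*(1/(2*h)) = (1 + h)/(2*h))
V(C) = C**2*(-11/6 + C/6) (V(C) = (-11/6 + C/6)*C**2 = C**2*(-11/6 + C/6))
(V(2)*sqrt(-5 + 13))*G(6) = (((1/6)*2**2*(-11 + 2))*sqrt(-5 + 13))*((1/2)*(1 + 6)/6) = (((1/6)*4*(-9))*sqrt(8))*((1/2)*(1/6)*7) = -12*sqrt(2)*(7/12) = -7*sqrt(2)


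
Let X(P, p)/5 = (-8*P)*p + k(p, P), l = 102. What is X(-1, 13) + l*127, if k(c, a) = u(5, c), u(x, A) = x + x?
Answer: 13524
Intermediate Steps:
u(x, A) = 2*x
k(c, a) = 10 (k(c, a) = 2*5 = 10)
X(P, p) = 50 - 40*P*p (X(P, p) = 5*((-8*P)*p + 10) = 5*(-8*P*p + 10) = 5*(10 - 8*P*p) = 50 - 40*P*p)
X(-1, 13) + l*127 = (50 - 40*(-1)*13) + 102*127 = (50 + 520) + 12954 = 570 + 12954 = 13524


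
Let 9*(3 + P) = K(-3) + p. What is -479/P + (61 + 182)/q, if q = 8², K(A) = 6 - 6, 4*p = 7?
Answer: 1128159/6464 ≈ 174.53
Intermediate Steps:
p = 7/4 (p = (¼)*7 = 7/4 ≈ 1.7500)
K(A) = 0
q = 64
P = -101/36 (P = -3 + (0 + 7/4)/9 = -3 + (⅑)*(7/4) = -3 + 7/36 = -101/36 ≈ -2.8056)
-479/P + (61 + 182)/q = -479/(-101/36) + (61 + 182)/64 = -479*(-36/101) + 243*(1/64) = 17244/101 + 243/64 = 1128159/6464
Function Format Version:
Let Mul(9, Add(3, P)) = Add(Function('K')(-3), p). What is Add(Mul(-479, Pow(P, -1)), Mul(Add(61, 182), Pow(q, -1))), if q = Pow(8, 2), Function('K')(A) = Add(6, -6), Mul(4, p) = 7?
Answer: Rational(1128159, 6464) ≈ 174.53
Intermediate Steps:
p = Rational(7, 4) (p = Mul(Rational(1, 4), 7) = Rational(7, 4) ≈ 1.7500)
Function('K')(A) = 0
q = 64
P = Rational(-101, 36) (P = Add(-3, Mul(Rational(1, 9), Add(0, Rational(7, 4)))) = Add(-3, Mul(Rational(1, 9), Rational(7, 4))) = Add(-3, Rational(7, 36)) = Rational(-101, 36) ≈ -2.8056)
Add(Mul(-479, Pow(P, -1)), Mul(Add(61, 182), Pow(q, -1))) = Add(Mul(-479, Pow(Rational(-101, 36), -1)), Mul(Add(61, 182), Pow(64, -1))) = Add(Mul(-479, Rational(-36, 101)), Mul(243, Rational(1, 64))) = Add(Rational(17244, 101), Rational(243, 64)) = Rational(1128159, 6464)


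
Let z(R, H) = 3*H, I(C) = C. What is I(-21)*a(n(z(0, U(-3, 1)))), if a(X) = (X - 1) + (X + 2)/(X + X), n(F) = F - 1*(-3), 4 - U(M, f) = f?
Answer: -973/4 ≈ -243.25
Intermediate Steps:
U(M, f) = 4 - f
n(F) = 3 + F (n(F) = F + 3 = 3 + F)
a(X) = -1 + X + (2 + X)/(2*X) (a(X) = (-1 + X) + (2 + X)/((2*X)) = (-1 + X) + (2 + X)*(1/(2*X)) = (-1 + X) + (2 + X)/(2*X) = -1 + X + (2 + X)/(2*X))
I(-21)*a(n(z(0, U(-3, 1)))) = -21*(-1/2 + (3 + 3*(4 - 1*1)) + 1/(3 + 3*(4 - 1*1))) = -21*(-1/2 + (3 + 3*(4 - 1)) + 1/(3 + 3*(4 - 1))) = -21*(-1/2 + (3 + 3*3) + 1/(3 + 3*3)) = -21*(-1/2 + (3 + 9) + 1/(3 + 9)) = -21*(-1/2 + 12 + 1/12) = -21*139/12 = -973/4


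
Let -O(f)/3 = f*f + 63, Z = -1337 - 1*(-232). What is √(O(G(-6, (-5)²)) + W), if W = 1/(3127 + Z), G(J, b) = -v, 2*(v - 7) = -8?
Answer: I*√883110522/2022 ≈ 14.697*I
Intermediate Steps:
v = 3 (v = 7 + (½)*(-8) = 7 - 4 = 3)
Z = -1105 (Z = -1337 + 232 = -1105)
G(J, b) = -3 (G(J, b) = -1*3 = -3)
O(f) = -189 - 3*f² (O(f) = -3*(f*f + 63) = -3*(f² + 63) = -3*(63 + f²) = -189 - 3*f²)
W = 1/2022 (W = 1/(3127 - 1105) = 1/2022 ≈ 0.00049456)
√(O(G(-6, (-5)²)) + W) = √((-189 - 3*(-3)²) + 1/2022) = √((-189 - 3*9) + 1/2022) = √((-189 - 27) + 1/2022) = √(-216 + 1/2022) = √(-436751/2022) = I*√883110522/2022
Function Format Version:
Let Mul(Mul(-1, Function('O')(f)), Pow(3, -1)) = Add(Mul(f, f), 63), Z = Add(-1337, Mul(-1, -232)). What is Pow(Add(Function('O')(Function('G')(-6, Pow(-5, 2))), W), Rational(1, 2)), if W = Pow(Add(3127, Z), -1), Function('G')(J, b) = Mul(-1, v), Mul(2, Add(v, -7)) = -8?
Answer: Mul(Rational(1, 2022), I, Pow(883110522, Rational(1, 2))) ≈ Mul(14.697, I)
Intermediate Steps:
v = 3 (v = Add(7, Mul(Rational(1, 2), -8)) = Add(7, -4) = 3)
Z = -1105 (Z = Add(-1337, 232) = -1105)
Function('G')(J, b) = -3 (Function('G')(J, b) = Mul(-1, 3) = -3)
Function('O')(f) = Add(-189, Mul(-3, Pow(f, 2))) (Function('O')(f) = Mul(-3, Add(Mul(f, f), 63)) = Mul(-3, Add(Pow(f, 2), 63)) = Mul(-3, Add(63, Pow(f, 2))) = Add(-189, Mul(-3, Pow(f, 2))))
W = Rational(1, 2022) (W = Pow(Add(3127, -1105), -1) = Pow(2022, -1) = Rational(1, 2022) ≈ 0.00049456)
Pow(Add(Function('O')(Function('G')(-6, Pow(-5, 2))), W), Rational(1, 2)) = Pow(Add(Add(-189, Mul(-3, Pow(-3, 2))), Rational(1, 2022)), Rational(1, 2)) = Pow(Add(Add(-189, Mul(-3, 9)), Rational(1, 2022)), Rational(1, 2)) = Pow(Add(Add(-189, -27), Rational(1, 2022)), Rational(1, 2)) = Pow(Add(-216, Rational(1, 2022)), Rational(1, 2)) = Pow(Rational(-436751, 2022), Rational(1, 2)) = Mul(Rational(1, 2022), I, Pow(883110522, Rational(1, 2)))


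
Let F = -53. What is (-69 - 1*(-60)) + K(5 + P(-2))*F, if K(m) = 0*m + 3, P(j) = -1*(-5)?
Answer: -168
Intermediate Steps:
P(j) = 5
K(m) = 3 (K(m) = 0 + 3 = 3)
(-69 - 1*(-60)) + K(5 + P(-2))*F = (-69 - 1*(-60)) + 3*(-53) = (-69 + 60) - 159 = -9 - 159 = -168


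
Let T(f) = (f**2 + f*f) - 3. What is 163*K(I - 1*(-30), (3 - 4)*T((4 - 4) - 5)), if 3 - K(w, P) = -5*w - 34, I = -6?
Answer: 25591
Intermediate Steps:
T(f) = -3 + 2*f**2 (T(f) = (f**2 + f**2) - 3 = 2*f**2 - 3 = -3 + 2*f**2)
K(w, P) = 37 + 5*w (K(w, P) = 3 - (-5*w - 34) = 3 - (-34 - 5*w) = 3 + (34 + 5*w) = 37 + 5*w)
163*K(I - 1*(-30), (3 - 4)*T((4 - 4) - 5)) = 163*(37 + 5*(-6 - 1*(-30))) = 163*(37 + 5*(-6 + 30)) = 163*(37 + 5*24) = 163*(37 + 120) = 163*157 = 25591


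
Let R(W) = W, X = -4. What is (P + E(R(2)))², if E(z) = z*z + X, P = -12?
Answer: 144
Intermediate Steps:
E(z) = -4 + z² (E(z) = z*z - 4 = z² - 4 = -4 + z²)
(P + E(R(2)))² = (-12 + (-4 + 2²))² = (-12 + (-4 + 4))² = (-12 + 0)² = (-12)² = 144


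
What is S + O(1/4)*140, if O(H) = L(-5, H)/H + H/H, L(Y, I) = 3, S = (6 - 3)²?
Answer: 1829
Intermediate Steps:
S = 9 (S = 3² = 9)
O(H) = 1 + 3/H (O(H) = 3/H + H/H = 3/H + 1 = 1 + 3/H)
S + O(1/4)*140 = 9 + ((3 + 1/4)/(1/4))*140 = 9 + ((3 + ¼)/(¼))*140 = 9 + (4*(13/4))*140 = 9 + 13*140 = 9 + 1820 = 1829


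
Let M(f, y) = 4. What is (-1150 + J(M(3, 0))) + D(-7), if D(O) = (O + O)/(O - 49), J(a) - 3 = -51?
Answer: -4791/4 ≈ -1197.8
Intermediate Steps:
J(a) = -48 (J(a) = 3 - 51 = -48)
D(O) = 2*O/(-49 + O) (D(O) = (2*O)/(-49 + O) = 2*O/(-49 + O))
(-1150 + J(M(3, 0))) + D(-7) = (-1150 - 48) + 2*(-7)/(-49 - 7) = -1198 + 2*(-7)/(-56) = -1198 + 2*(-7)*(-1/56) = -1198 + ¼ = -4791/4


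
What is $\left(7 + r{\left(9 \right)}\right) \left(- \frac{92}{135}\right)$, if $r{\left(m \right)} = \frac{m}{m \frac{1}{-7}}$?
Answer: $0$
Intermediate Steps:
$r{\left(m \right)} = -7$ ($r{\left(m \right)} = \frac{m}{m \left(- \frac{1}{7}\right)} = \frac{m}{\left(- \frac{1}{7}\right) m} = m \left(- \frac{7}{m}\right) = -7$)
$\left(7 + r{\left(9 \right)}\right) \left(- \frac{92}{135}\right) = \left(7 - 7\right) \left(- \frac{92}{135}\right) = 0 \left(\left(-92\right) \frac{1}{135}\right) = 0 \left(- \frac{92}{135}\right) = 0$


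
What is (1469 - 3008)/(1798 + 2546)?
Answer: -513/1448 ≈ -0.35428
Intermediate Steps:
(1469 - 3008)/(1798 + 2546) = -1539/4344 = -1539*1/4344 = -513/1448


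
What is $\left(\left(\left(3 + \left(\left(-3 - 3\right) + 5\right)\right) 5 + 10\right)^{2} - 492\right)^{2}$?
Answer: $8464$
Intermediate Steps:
$\left(\left(\left(3 + \left(\left(-3 - 3\right) + 5\right)\right) 5 + 10\right)^{2} - 492\right)^{2} = \left(\left(\left(3 + \left(-6 + 5\right)\right) 5 + 10\right)^{2} - 492\right)^{2} = \left(\left(\left(3 - 1\right) 5 + 10\right)^{2} - 492\right)^{2} = \left(\left(2 \cdot 5 + 10\right)^{2} - 492\right)^{2} = \left(\left(10 + 10\right)^{2} - 492\right)^{2} = \left(20^{2} - 492\right)^{2} = \left(400 - 492\right)^{2} = \left(-92\right)^{2} = 8464$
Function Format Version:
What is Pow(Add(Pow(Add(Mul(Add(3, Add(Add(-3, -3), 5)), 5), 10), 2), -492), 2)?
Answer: 8464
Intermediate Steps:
Pow(Add(Pow(Add(Mul(Add(3, Add(Add(-3, -3), 5)), 5), 10), 2), -492), 2) = Pow(Add(Pow(Add(Mul(Add(3, Add(-6, 5)), 5), 10), 2), -492), 2) = Pow(Add(Pow(Add(Mul(Add(3, -1), 5), 10), 2), -492), 2) = Pow(Add(Pow(Add(Mul(2, 5), 10), 2), -492), 2) = Pow(Add(Pow(Add(10, 10), 2), -492), 2) = Pow(Add(Pow(20, 2), -492), 2) = Pow(Add(400, -492), 2) = Pow(-92, 2) = 8464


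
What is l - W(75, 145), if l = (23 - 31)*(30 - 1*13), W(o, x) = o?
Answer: -211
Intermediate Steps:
l = -136 (l = -8*(30 - 13) = -8*17 = -136)
l - W(75, 145) = -136 - 1*75 = -136 - 75 = -211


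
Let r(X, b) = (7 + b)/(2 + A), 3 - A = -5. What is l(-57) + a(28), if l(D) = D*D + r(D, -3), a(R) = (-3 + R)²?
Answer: 19372/5 ≈ 3874.4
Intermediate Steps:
A = 8 (A = 3 - 1*(-5) = 3 + 5 = 8)
r(X, b) = 7/10 + b/10 (r(X, b) = (7 + b)/(2 + 8) = (7 + b)/10 = (7 + b)*(⅒) = 7/10 + b/10)
l(D) = ⅖ + D² (l(D) = D*D + (7/10 + (⅒)*(-3)) = D² + (7/10 - 3/10) = D² + ⅖ = ⅖ + D²)
l(-57) + a(28) = (⅖ + (-57)²) + (-3 + 28)² = (⅖ + 3249) + 25² = 16247/5 + 625 = 19372/5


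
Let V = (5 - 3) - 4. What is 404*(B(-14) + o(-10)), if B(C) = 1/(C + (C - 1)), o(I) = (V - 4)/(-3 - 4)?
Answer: 67468/203 ≈ 332.35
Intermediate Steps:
V = -2 (V = 2 - 4 = -2)
o(I) = 6/7 (o(I) = (-2 - 4)/(-3 - 4) = -6/(-7) = -6*(-1/7) = 6/7)
B(C) = 1/(-1 + 2*C) (B(C) = 1/(C + (-1 + C)) = 1/(-1 + 2*C))
404*(B(-14) + o(-10)) = 404*(1/(-1 + 2*(-14)) + 6/7) = 404*(1/(-1 - 28) + 6/7) = 404*(1/(-29) + 6/7) = 404*(-1/29 + 6/7) = 404*(167/203) = 67468/203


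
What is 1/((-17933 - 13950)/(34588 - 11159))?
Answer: -23429/31883 ≈ -0.73484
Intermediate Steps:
1/((-17933 - 13950)/(34588 - 11159)) = 1/(-31883/23429) = -23429/31883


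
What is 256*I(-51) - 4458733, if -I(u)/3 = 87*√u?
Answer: -4458733 - 66816*I*√51 ≈ -4.4587e+6 - 4.7716e+5*I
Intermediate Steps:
I(u) = -261*√u
256*I(-51) - 4458733 = 256*(-261*I*√51) - 4458733 = -66816*I*√51 - 4458733 = -4458733 - 66816*I*√51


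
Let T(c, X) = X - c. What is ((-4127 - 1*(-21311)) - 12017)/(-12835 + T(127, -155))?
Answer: -5167/13117 ≈ -0.39392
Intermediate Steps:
((-4127 - 1*(-21311)) - 12017)/(-12835 + T(127, -155)) = ((-4127 - 1*(-21311)) - 12017)/(-12835 + (-155 - 1*127)) = ((-4127 + 21311) - 12017)/(-12835 + (-155 - 127)) = (17184 - 12017)/(-12835 - 282) = 5167/(-13117) = 5167*(-1/13117) = -5167/13117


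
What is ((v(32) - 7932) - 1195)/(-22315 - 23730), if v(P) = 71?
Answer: 9056/46045 ≈ 0.19668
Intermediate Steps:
((v(32) - 7932) - 1195)/(-22315 - 23730) = ((71 - 7932) - 1195)/(-22315 - 23730) = (-7861 - 1195)/(-46045) = -9056*(-1/46045) = 9056/46045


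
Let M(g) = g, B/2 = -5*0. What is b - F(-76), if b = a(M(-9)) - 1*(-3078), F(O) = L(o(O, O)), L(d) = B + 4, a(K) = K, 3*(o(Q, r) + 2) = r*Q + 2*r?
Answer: 3065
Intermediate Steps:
B = 0 (B = 2*(-5*0) = 2*0 = 0)
o(Q, r) = -2 + 2*r/3 + Q*r/3 (o(Q, r) = -2 + (r*Q + 2*r)/3 = -2 + (Q*r + 2*r)/3 = -2 + (2*r + Q*r)/3 = -2 + (2*r/3 + Q*r/3) = -2 + 2*r/3 + Q*r/3)
L(d) = 4 (L(d) = 0 + 4 = 4)
F(O) = 4
b = 3069 (b = -9 - 1*(-3078) = -9 + 3078 = 3069)
b - F(-76) = 3069 - 1*4 = 3069 - 4 = 3065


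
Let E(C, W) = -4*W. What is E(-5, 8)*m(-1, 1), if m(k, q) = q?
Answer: -32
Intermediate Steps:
E(-5, 8)*m(-1, 1) = -4*8*1 = -32*1 = -32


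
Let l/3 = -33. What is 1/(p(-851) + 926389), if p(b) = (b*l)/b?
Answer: 1/926290 ≈ 1.0796e-6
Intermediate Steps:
l = -99 (l = 3*(-33) = -99)
p(b) = -99 (p(b) = (b*(-99))/b = (-99*b)/b = -99)
1/(p(-851) + 926389) = 1/(-99 + 926389) = 1/926290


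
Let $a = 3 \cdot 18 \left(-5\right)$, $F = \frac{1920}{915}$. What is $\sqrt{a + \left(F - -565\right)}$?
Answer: $\frac{\sqrt{1105503}}{61} \approx 17.237$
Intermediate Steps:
$F = \frac{128}{61}$ ($F = 1920 \cdot \frac{1}{915} = \frac{128}{61} \approx 2.0984$)
$a = -270$ ($a = 54 \left(-5\right) = -270$)
$\sqrt{a + \left(F - -565\right)} = \sqrt{-270 + \left(\frac{128}{61} - -565\right)} = \sqrt{-270 + \left(\frac{128}{61} + 565\right)} = \sqrt{-270 + \frac{34593}{61}} = \sqrt{\frac{18123}{61}} = \frac{\sqrt{1105503}}{61}$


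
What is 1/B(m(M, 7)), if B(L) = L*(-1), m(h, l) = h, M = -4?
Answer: 1/4 ≈ 0.25000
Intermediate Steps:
B(L) = -L
1/B(m(M, 7)) = 1/(-1*(-4)) = 1/4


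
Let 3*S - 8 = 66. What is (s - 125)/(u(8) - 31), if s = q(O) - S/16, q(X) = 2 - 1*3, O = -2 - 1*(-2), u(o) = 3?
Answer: 3061/672 ≈ 4.5551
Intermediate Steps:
S = 74/3 (S = 8/3 + (1/3)*66 = 8/3 + 22 = 74/3 ≈ 24.667)
O = 0 (O = -2 + 2 = 0)
q(X) = -1 (q(X) = 2 - 3 = -1)
s = -61/24 (s = -1 - 74/(3*16) = -1 - 1*37/24 = -1 - 37/24 = -61/24 ≈ -2.5417)
(s - 125)/(u(8) - 31) = (-61/24 - 125)/(3 - 31) = -3061/24/(-28) = -3061/24*(-1/28) = 3061/672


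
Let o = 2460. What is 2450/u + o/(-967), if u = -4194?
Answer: -6343195/2027799 ≈ -3.1281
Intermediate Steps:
2450/u + o/(-967) = 2450/(-4194) + 2460/(-967) = 2450*(-1/4194) + 2460*(-1/967) = -1225/2097 - 2460/967 = -6343195/2027799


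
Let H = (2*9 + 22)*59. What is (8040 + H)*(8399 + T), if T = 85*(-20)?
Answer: 69669600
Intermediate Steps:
T = -1700
H = 2360 (H = (18 + 22)*59 = 40*59 = 2360)
(8040 + H)*(8399 + T) = (8040 + 2360)*(8399 - 1700) = 10400*6699 = 69669600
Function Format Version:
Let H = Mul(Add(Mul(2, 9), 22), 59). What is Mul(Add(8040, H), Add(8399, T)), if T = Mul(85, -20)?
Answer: 69669600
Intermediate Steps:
T = -1700
H = 2360 (H = Mul(Add(18, 22), 59) = Mul(40, 59) = 2360)
Mul(Add(8040, H), Add(8399, T)) = Mul(Add(8040, 2360), Add(8399, -1700)) = Mul(10400, 6699) = 69669600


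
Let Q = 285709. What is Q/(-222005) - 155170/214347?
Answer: -231693421/115220595 ≈ -2.0109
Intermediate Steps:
Q/(-222005) - 155170/214347 = 285709/(-222005) - 155170/214347 = 285709*(-1/222005) - 155170*1/214347 = -285709/222005 - 2630/3633 = -231693421/115220595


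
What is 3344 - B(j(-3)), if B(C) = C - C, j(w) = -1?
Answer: 3344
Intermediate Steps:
B(C) = 0
3344 - B(j(-3)) = 3344 - 1*0 = 3344 + 0 = 3344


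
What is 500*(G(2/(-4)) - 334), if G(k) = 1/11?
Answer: -1836500/11 ≈ -1.6695e+5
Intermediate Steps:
G(k) = 1/11
500*(G(2/(-4)) - 334) = 500*(1/11 - 334) = 500*(-3673/11) = -1836500/11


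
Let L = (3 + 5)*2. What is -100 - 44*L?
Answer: -804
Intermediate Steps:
L = 16 (L = 8*2 = 16)
-100 - 44*L = -100 - 44*16 = -100 - 704 = -804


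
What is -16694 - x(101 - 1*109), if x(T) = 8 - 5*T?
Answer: -16742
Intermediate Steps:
-16694 - x(101 - 1*109) = -16694 - (8 - 5*(101 - 1*109)) = -16694 - (8 - 5*(101 - 109)) = -16694 - (8 - 5*(-8)) = -16694 - (8 + 40) = -16694 - 1*48 = -16694 - 48 = -16742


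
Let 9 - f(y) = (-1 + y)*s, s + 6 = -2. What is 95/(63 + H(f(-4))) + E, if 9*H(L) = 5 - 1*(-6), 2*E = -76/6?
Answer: -8417/1734 ≈ -4.8541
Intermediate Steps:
s = -8 (s = -6 - 2 = -8)
E = -19/3 (E = (-76/6)/2 = (-76*⅙)/2 = (½)*(-38/3) = -19/3 ≈ -6.3333)
f(y) = 1 + 8*y (f(y) = 9 - (-1 + y)*(-8) = 9 - (8 - 8*y) = 9 + (-8 + 8*y) = 1 + 8*y)
H(L) = 11/9 (H(L) = (5 - 1*(-6))/9 = (5 + 6)/9 = (⅑)*11 = 11/9)
95/(63 + H(f(-4))) + E = 95/(63 + 11/9) - 19/3 = 95/(578/9) - 19/3 = 95*(9/578) - 19/3 = 855/578 - 19/3 = -8417/1734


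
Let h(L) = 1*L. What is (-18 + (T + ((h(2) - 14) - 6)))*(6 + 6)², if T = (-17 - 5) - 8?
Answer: -9504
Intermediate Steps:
h(L) = L
T = -30 (T = -22 - 8 = -30)
(-18 + (T + ((h(2) - 14) - 6)))*(6 + 6)² = (-18 + (-30 + ((2 - 14) - 6)))*(6 + 6)² = (-18 + (-30 + (-12 - 6)))*12² = (-18 + (-30 - 18))*144 = (-18 - 48)*144 = -66*144 = -9504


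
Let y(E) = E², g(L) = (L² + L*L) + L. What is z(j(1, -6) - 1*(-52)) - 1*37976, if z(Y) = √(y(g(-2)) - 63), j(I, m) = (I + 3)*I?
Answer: -37976 + 3*I*√3 ≈ -37976.0 + 5.1962*I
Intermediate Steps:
g(L) = L + 2*L² (g(L) = (L² + L²) + L = 2*L² + L = L + 2*L²)
j(I, m) = I*(3 + I) (j(I, m) = (3 + I)*I = I*(3 + I))
z(Y) = 3*I*√3 (z(Y) = √((-2*(1 + 2*(-2)))² - 63) = √((-2*(1 - 4))² - 63) = √((-2*(-3))² - 63) = √(6² - 63) = √(36 - 63) = √(-27) = 3*I*√3)
z(j(1, -6) - 1*(-52)) - 1*37976 = 3*I*√3 - 1*37976 = 3*I*√3 - 37976 = -37976 + 3*I*√3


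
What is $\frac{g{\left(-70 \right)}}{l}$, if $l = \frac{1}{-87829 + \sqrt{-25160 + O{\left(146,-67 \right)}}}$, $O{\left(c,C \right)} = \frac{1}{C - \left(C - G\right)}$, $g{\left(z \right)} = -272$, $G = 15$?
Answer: $23889488 - \frac{2992 i \sqrt{46785}}{15} \approx 2.3889 \cdot 10^{7} - 43144.0 i$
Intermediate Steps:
$O{\left(c,C \right)} = \frac{1}{15}$ ($O{\left(c,C \right)} = \frac{1}{C - \left(-15 + C\right)} = \frac{1}{15}$)
$l = \frac{1}{-87829 + \frac{11 i \sqrt{46785}}{15}}$ ($l = \frac{1}{-87829 + \sqrt{-25160 + \frac{1}{15}}} = \frac{1}{-87829 + \sqrt{- \frac{377399}{15}}} = \frac{1}{-87829 + \frac{11 i \sqrt{46785}}{15}} \approx -1.1386 \cdot 10^{-5} - 2.056 \cdot 10^{-8} i$)
$\frac{g{\left(-70 \right)}}{l} = - \frac{272}{- \frac{1317435}{115709376014} - \frac{11 i \sqrt{46785}}{115709376014}}$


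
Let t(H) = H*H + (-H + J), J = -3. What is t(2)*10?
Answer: -10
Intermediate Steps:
t(H) = -3 + H² - H (t(H) = H*H + (-H - 3) = H² + (-3 - H) = -3 + H² - H)
t(2)*10 = (-3 + 2² - 1*2)*10 = (-3 + 4 - 2)*10 = -1*10 = -10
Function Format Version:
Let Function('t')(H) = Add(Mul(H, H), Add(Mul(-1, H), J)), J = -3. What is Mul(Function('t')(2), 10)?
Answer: -10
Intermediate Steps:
Function('t')(H) = Add(-3, Pow(H, 2), Mul(-1, H)) (Function('t')(H) = Add(Mul(H, H), Add(Mul(-1, H), -3)) = Add(Pow(H, 2), Add(-3, Mul(-1, H))) = Add(-3, Pow(H, 2), Mul(-1, H)))
Mul(Function('t')(2), 10) = Mul(Add(-3, Pow(2, 2), Mul(-1, 2)), 10) = Mul(Add(-3, 4, -2), 10) = Mul(-1, 10) = -10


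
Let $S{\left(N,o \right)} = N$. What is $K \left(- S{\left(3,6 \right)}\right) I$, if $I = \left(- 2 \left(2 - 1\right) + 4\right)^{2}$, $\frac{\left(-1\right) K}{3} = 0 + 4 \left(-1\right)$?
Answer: $-144$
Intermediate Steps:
$K = 12$ ($K = - 3 \left(0 + 4 \left(-1\right)\right) = - 3 \left(0 - 4\right) = \left(-3\right) \left(-4\right) = 12$)
$I = 4$ ($I = \left(\left(-2\right) 1 + 4\right)^{2} = \left(-2 + 4\right)^{2} = 2^{2} = 4$)
$K \left(- S{\left(3,6 \right)}\right) I = 12 \left(\left(-1\right) 3\right) 4 = 12 \left(-3\right) 4 = \left(-36\right) 4 = -144$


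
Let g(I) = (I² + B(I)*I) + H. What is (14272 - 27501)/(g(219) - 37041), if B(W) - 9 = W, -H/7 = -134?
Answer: -13229/61790 ≈ -0.21410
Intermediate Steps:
H = 938 (H = -7*(-134) = 938)
B(W) = 9 + W
g(I) = 938 + I² + I*(9 + I) (g(I) = (I² + (9 + I)*I) + 938 = (I² + I*(9 + I)) + 938 = 938 + I² + I*(9 + I))
(14272 - 27501)/(g(219) - 37041) = (14272 - 27501)/((938 + 219² + 219*(9 + 219)) - 37041) = -13229/((938 + 47961 + 219*228) - 37041) = -13229/((938 + 47961 + 49932) - 37041) = -13229/(98831 - 37041) = -13229/61790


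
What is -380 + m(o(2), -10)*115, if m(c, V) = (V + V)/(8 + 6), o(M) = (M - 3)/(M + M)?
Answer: -3810/7 ≈ -544.29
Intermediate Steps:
o(M) = (-3 + M)/(2*M) (o(M) = (-3 + M)/((2*M)) = (-3 + M)*(1/(2*M)) = (-3 + M)/(2*M))
m(c, V) = V/7 (m(c, V) = (2*V)/14 = (2*V)*(1/14) = V/7)
-380 + m(o(2), -10)*115 = -380 + ((⅐)*(-10))*115 = -380 - 10/7*115 = -380 - 1150/7 = -3810/7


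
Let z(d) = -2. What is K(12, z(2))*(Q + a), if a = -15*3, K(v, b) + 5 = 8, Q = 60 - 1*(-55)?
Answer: 210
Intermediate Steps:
Q = 115 (Q = 60 + 55 = 115)
K(v, b) = 3 (K(v, b) = -5 + 8 = 3)
a = -45
K(12, z(2))*(Q + a) = 3*(115 - 45) = 3*70 = 210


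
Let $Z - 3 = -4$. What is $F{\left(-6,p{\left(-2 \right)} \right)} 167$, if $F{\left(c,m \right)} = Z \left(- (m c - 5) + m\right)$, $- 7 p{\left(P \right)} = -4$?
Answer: $-1503$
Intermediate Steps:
$Z = -1$ ($Z = 3 - 4 = -1$)
$p{\left(P \right)} = \frac{4}{7}$ ($p{\left(P \right)} = \left(- \frac{1}{7}\right) \left(-4\right) = \frac{4}{7}$)
$F{\left(c,m \right)} = -5 - m + c m$ ($F{\left(c,m \right)} = - (- (m c - 5) + m) = - (- (c m - 5) + m) = - (- (-5 + c m) + m) = - (\left(5 - c m\right) + m) = - (5 + m - c m) = -5 - m + c m$)
$F{\left(-6,p{\left(-2 \right)} \right)} 167 = \left(-5 - \frac{4}{7} - \frac{24}{7}\right) 167 = \left(-9\right) 167 = -1503$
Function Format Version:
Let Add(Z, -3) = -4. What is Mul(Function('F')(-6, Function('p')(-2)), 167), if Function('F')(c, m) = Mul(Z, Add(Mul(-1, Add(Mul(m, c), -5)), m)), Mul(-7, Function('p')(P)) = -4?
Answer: -1503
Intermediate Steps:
Z = -1 (Z = Add(3, -4) = -1)
Function('p')(P) = Rational(4, 7) (Function('p')(P) = Mul(Rational(-1, 7), -4) = Rational(4, 7))
Function('F')(c, m) = Add(-5, Mul(-1, m), Mul(c, m)) (Function('F')(c, m) = Mul(-1, Add(Mul(-1, Add(Mul(m, c), -5)), m)) = Mul(-1, Add(Mul(-1, Add(Mul(c, m), -5)), m)) = Mul(-1, Add(Mul(-1, Add(-5, Mul(c, m))), m)) = Mul(-1, Add(Add(5, Mul(-1, c, m)), m)) = Mul(-1, Add(5, m, Mul(-1, c, m))) = Add(-5, Mul(-1, m), Mul(c, m)))
Mul(Function('F')(-6, Function('p')(-2)), 167) = Mul(Add(-5, Mul(-1, Rational(4, 7)), Mul(-6, Rational(4, 7))), 167) = Mul(Add(-5, Rational(-4, 7), Rational(-24, 7)), 167) = Mul(-9, 167) = -1503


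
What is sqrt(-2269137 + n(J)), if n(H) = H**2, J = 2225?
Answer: 4*sqrt(167593) ≈ 1637.5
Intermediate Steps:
sqrt(-2269137 + n(J)) = sqrt(-2269137 + 2225**2) = sqrt(-2269137 + 4950625) = sqrt(2681488) = 4*sqrt(167593)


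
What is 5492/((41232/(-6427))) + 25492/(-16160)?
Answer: -8928936931/10411080 ≈ -857.64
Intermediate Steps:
5492/((41232/(-6427))) + 25492/(-16160) = 5492/((41232*(-1/6427))) + 25492*(-1/16160) = 5492/(-41232/6427) - 6373/4040 = 5492*(-6427/41232) - 6373/4040 = -8824271/10308 - 6373/4040 = -8928936931/10411080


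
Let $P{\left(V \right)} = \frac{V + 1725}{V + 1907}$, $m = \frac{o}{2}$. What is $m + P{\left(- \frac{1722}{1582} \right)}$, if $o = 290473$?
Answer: $\frac{15639744667}{107684} \approx 1.4524 \cdot 10^{5}$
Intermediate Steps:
$m = \frac{290473}{2} \approx 1.4524 \cdot 10^{5}$
$P{\left(V \right)} = \frac{1725 + V}{1907 + V}$
$m + P{\left(- \frac{1722}{1582} \right)} = \frac{290473}{2} + \frac{1725 - \frac{1722}{1582}}{1907 - \frac{1722}{1582}} = \frac{290473}{2} + \frac{1725 - \frac{123}{113}}{1907 - \frac{123}{113}} = \frac{290473}{2} + \frac{1}{\frac{215368}{113}} \cdot \frac{194802}{113} = \frac{290473}{2} + \frac{113}{215368} \cdot \frac{194802}{113} = \frac{290473}{2} + \frac{97401}{107684} = \frac{15639744667}{107684}$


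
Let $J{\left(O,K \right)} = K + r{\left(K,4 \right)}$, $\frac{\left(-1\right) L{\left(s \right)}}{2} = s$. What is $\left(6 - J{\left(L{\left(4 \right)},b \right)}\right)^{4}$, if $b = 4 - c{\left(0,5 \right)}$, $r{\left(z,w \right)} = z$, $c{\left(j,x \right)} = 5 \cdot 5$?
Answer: $5308416$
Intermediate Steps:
$c{\left(j,x \right)} = 25$
$L{\left(s \right)} = - 2 s$
$b = -21$ ($b = 4 - 25 = -21$)
$J{\left(O,K \right)} = 2 K$ ($J{\left(O,K \right)} = K + K = 2 K$)
$\left(6 - J{\left(L{\left(4 \right)},b \right)}\right)^{4} = \left(6 - 2 \left(-21\right)\right)^{4} = \left(6 - -42\right)^{4} = \left(6 + 42\right)^{4} = 48^{4} = 5308416$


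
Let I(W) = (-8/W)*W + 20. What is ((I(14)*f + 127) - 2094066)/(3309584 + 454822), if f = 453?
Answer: -2088503/3764406 ≈ -0.55480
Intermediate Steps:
I(W) = 12 (I(W) = -8 + 20 = 12)
((I(14)*f + 127) - 2094066)/(3309584 + 454822) = ((12*453 + 127) - 2094066)/(3309584 + 454822) = ((5436 + 127) - 2094066)/3764406 = (5563 - 2094066)*(1/3764406) = -2088503*1/3764406 = -2088503/3764406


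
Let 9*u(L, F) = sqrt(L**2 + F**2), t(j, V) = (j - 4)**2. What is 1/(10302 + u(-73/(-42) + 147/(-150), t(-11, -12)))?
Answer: 229998588750/2369431507628471 - 4725*sqrt(13953674029)/2369431507628471 ≈ 9.6834e-5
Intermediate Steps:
t(j, V) = (-4 + j)**2
u(L, F) = sqrt(F**2 + L**2)/9 (u(L, F) = sqrt(L**2 + F**2)/9 = sqrt(F**2 + L**2)/9)
1/(10302 + u(-73/(-42) + 147/(-150), t(-11, -12))) = 1/(10302 + sqrt(((-4 - 11)**2)**2 + (-73/(-42) + 147/(-150))**2)/9) = 1/(10302 + sqrt(((-15)**2)**2 + (-73*(-1/42) + 147*(-1/150))**2)/9) = 1/(10302 + sqrt(225**2 + (73/42 - 49/50)**2)/9) = 1/(10302 + sqrt(50625 + (398/525)**2)/9) = 1/(10302 + sqrt(50625 + 158404/275625)/9) = 1/(10302 + sqrt(13953674029/275625)/9) = 1/(10302 + (sqrt(13953674029)/525)/9) = 1/(10302 + sqrt(13953674029)/4725)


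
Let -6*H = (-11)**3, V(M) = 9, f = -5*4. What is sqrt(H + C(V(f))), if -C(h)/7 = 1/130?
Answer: sqrt(8433165)/195 ≈ 14.892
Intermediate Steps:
f = -20
C(h) = -7/130
H = 1331/6 (H = -1/6*(-11)**3 = -1/6*(-1331) = 1331/6 ≈ 221.83)
sqrt(H + C(V(f))) = sqrt(1331/6 - 7/130) = sqrt(43247/195) = sqrt(8433165)/195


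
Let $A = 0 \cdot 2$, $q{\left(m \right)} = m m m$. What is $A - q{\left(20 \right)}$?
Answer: $-8000$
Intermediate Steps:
$q{\left(m \right)} = m^{3}$ ($q{\left(m \right)} = m m^{2} = m^{3}$)
$A = 0$
$A - q{\left(20 \right)} = 0 - 20^{3} = 0 - 8000 = -8000$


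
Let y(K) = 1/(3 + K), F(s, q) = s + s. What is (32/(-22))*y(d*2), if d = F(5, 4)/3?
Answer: -48/319 ≈ -0.15047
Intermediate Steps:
F(s, q) = 2*s
d = 10/3 (d = (2*5)/3 = 10*(⅓) = 10/3 ≈ 3.3333)
(32/(-22))*y(d*2) = (32/(-22))/(3 + (10/3)*2) = (-1/22*32)/(3 + 20/3) = -16/(11*29/3) = -16/11*3/29 = -48/319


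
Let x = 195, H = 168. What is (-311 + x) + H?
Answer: 52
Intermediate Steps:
(-311 + x) + H = (-311 + 195) + 168 = -116 + 168 = 52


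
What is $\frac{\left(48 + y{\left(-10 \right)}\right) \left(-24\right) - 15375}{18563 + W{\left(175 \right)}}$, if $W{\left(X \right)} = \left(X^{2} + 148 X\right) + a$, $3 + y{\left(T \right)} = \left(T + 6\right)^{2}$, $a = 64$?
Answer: $- \frac{16839}{75152} \approx -0.22407$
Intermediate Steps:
$y{\left(T \right)} = -3 + \left(6 + T\right)^{2}$ ($y{\left(T \right)} = -3 + \left(T + 6\right)^{2} = -3 + \left(6 + T\right)^{2}$)
$W{\left(X \right)} = 64 + X^{2} + 148 X$ ($W{\left(X \right)} = \left(X^{2} + 148 X\right) + 64 = 64 + X^{2} + 148 X$)
$\frac{\left(48 + y{\left(-10 \right)}\right) \left(-24\right) - 15375}{18563 + W{\left(175 \right)}} = \frac{\left(48 - \left(3 - \left(6 - 10\right)^{2}\right)\right) \left(-24\right) - 15375}{18563 + \left(64 + 175^{2} + 148 \cdot 175\right)} = \frac{\left(48 - \left(3 - \left(-4\right)^{2}\right)\right) \left(-24\right) - 15375}{18563 + \left(64 + 30625 + 25900\right)} = \frac{\left(48 + \left(-3 + 16\right)\right) \left(-24\right) - 15375}{18563 + 56589} = \frac{\left(48 + 13\right) \left(-24\right) - 15375}{75152} = \left(61 \left(-24\right) - 15375\right) \frac{1}{75152} = \left(-1464 - 15375\right) \frac{1}{75152} = \left(-16839\right) \frac{1}{75152} = - \frac{16839}{75152}$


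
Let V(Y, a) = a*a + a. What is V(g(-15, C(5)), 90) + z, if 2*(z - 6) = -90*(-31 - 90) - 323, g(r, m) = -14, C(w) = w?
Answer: 26959/2 ≈ 13480.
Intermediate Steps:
z = 10579/2 (z = 6 + (-90*(-31 - 90) - 323)/2 = 6 + (-90*(-121) - 323)/2 = 6 + (10890 - 323)/2 = 6 + (½)*10567 = 6 + 10567/2 = 10579/2 ≈ 5289.5)
V(Y, a) = a + a² (V(Y, a) = a² + a = a + a²)
V(g(-15, C(5)), 90) + z = 90*(1 + 90) + 10579/2 = 90*91 + 10579/2 = 8190 + 10579/2 = 26959/2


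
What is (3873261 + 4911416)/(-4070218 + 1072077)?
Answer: -8784677/2998141 ≈ -2.9300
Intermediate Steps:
(3873261 + 4911416)/(-4070218 + 1072077) = 8784677/(-2998141) = 8784677*(-1/2998141) = -8784677/2998141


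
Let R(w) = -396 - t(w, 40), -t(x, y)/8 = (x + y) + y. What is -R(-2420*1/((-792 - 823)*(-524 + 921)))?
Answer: -31292236/128231 ≈ -244.03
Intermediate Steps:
t(x, y) = -16*y - 8*x (t(x, y) = -8*((x + y) + y) = -8*(x + 2*y) = -16*y - 8*x)
R(w) = 244 + 8*w (R(w) = -396 - (-16*40 - 8*w) = -396 - (-640 - 8*w) = -396 + (640 + 8*w) = 244 + 8*w)
-R(-2420*1/((-792 - 823)*(-524 + 921))) = -(244 + 8*(-2420*1/((-792 - 823)*(-524 + 921)))) = -(244 + 8*(-2420/((-1615*397)))) = -(244 + 8*(-2420/(-641155))) = -(244 + 8*(-2420*(-1/641155))) = -(244 + 8*(484/128231)) = -(244 + 3872/128231) = -1*31292236/128231 = -31292236/128231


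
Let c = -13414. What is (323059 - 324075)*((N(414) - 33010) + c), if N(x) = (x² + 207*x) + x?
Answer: -214461344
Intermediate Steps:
N(x) = x² + 208*x
(323059 - 324075)*((N(414) - 33010) + c) = (323059 - 324075)*((414*(208 + 414) - 33010) - 13414) = -1016*((414*622 - 33010) - 13414) = -1016*((257508 - 33010) - 13414) = -1016*(224498 - 13414) = -1016*211084 = -214461344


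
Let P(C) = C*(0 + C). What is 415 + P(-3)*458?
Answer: 4537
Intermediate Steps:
P(C) = C² (P(C) = C*C = C²)
415 + P(-3)*458 = 415 + (-3)²*458 = 415 + 9*458 = 415 + 4122 = 4537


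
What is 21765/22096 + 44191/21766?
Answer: 725090663/240470768 ≈ 3.0153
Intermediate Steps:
21765/22096 + 44191/21766 = 725090663/240470768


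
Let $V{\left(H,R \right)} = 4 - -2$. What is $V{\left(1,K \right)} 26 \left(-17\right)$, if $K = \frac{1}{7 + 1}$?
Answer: $-2652$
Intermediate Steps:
$K = \frac{1}{8} \approx 0.125$
$V{\left(H,R \right)} = 6$ ($V{\left(H,R \right)} = 4 + 2 = 6$)
$V{\left(1,K \right)} 26 \left(-17\right) = 6 \cdot 26 \left(-17\right) = 156 \left(-17\right) = -2652$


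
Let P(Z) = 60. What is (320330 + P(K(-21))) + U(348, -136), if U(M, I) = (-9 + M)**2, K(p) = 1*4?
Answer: 435311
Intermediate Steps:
K(p) = 4
(320330 + P(K(-21))) + U(348, -136) = (320330 + 60) + (-9 + 348)**2 = 320390 + 339**2 = 320390 + 114921 = 435311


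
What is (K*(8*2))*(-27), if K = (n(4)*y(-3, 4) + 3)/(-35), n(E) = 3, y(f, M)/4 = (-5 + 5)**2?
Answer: 1296/35 ≈ 37.029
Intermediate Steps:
y(f, M) = 0 (y(f, M) = 4*(-5 + 5)**2 = 4*0**2 = 4*0 = 0)
K = -3/35 (K = (3*0 + 3)/(-35) = (0 + 3)*(-1/35) = 3*(-1/35) = -3/35 ≈ -0.085714)
(K*(8*2))*(-27) = -24*2/35*(-27) = -3/35*16*(-27) = -48/35*(-27) = 1296/35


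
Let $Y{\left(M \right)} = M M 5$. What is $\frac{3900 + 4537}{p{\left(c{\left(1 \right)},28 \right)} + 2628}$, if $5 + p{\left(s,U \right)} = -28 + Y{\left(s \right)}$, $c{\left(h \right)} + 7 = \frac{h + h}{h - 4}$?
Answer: $\frac{5841}{2000} \approx 2.9205$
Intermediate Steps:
$Y{\left(M \right)} = 5 M^{2}$ ($Y{\left(M \right)} = M^{2} \cdot 5 = 5 M^{2}$)
$c{\left(h \right)} = -7 + \frac{2 h}{-4 + h}$ ($c{\left(h \right)} = -7 + \frac{h + h}{h - 4} = -7 + \frac{2 h}{-4 + h}$)
$p{\left(s,U \right)} = -33 + 5 s^{2}$ ($p{\left(s,U \right)} = -5 + \left(-28 + 5 s^{2}\right) = -33 + 5 s^{2}$)
$\frac{3900 + 4537}{p{\left(c{\left(1 \right)},28 \right)} + 2628} = \frac{3900 + 4537}{\left(-33 + 5 \left(\frac{28 - 5}{-4 + 1}\right)^{2}\right) + 2628} = \frac{8437}{\left(-33 + 5 \left(\frac{28 - 5}{-3}\right)^{2}\right) + 2628} = \frac{8437}{\left(-33 + 5 \left(\left(- \frac{1}{3}\right) 23\right)^{2}\right) + 2628} = \frac{8437}{\left(-33 + 5 \left(- \frac{23}{3}\right)^{2}\right) + 2628} = \frac{8437}{\left(-33 + 5 \cdot \frac{529}{9}\right) + 2628} = \frac{8437}{\left(-33 + \frac{2645}{9}\right) + 2628} = \frac{8437}{\frac{2348}{9} + 2628} = \frac{8437}{\frac{26000}{9}} = 8437 \cdot \frac{9}{26000} = \frac{5841}{2000}$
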